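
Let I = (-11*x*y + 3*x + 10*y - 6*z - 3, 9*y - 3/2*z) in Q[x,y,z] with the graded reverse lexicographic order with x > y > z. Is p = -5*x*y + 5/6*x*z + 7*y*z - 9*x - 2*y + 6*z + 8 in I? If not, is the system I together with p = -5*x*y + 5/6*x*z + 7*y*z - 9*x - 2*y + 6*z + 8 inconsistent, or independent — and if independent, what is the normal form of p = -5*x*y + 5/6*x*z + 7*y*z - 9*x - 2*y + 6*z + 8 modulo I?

First compute the reduced Gröbner basis of I by Buchberger's algorithm.
f_1 = -11*x*y + 3*x + 10*y - 6*z - 3, LT = x*y.
f_2 = 9*y - 3/2*z, LT = y.

S(f_1,f_2): lcm = x*y. S = 1/6*x*z - 3/11*x - 10/11*y + 6/11*z + 3/11.
  leading term x*z: no divisor's leading term divides it; move 1/6*x*z to the remainder.
  leading term x: no divisor's leading term divides it; move -3/11*x to the remainder.
  leading term y: subtract (-10/99)·f_2 from -10/11*y + 6/11*z + 3/11 → 13/33*z + 3/11
  leading term z: no divisor's leading term divides it; move 13/33*z to the remainder.
  leading term 1: no divisor's leading term divides it; move 3/11 to the remainder.
  remainder 1/6*x*z - 3/11*x + 13/33*z + 3/11 ≠ 0; add h_3 = 1/6*x*z - 3/11*x + 13/33*z + 3/11 to the basis.

The other S-polynomials (S(f_1,h_3), S(f_2,h_3)) all reduce to 0 modulo the current basis, so we have a Gröbner basis.
Inter-reduce: drop elements whose leading term is divisible by another's, tail-reduce, and make monic.
Reduced Gröbner basis: {x*z - 18/11*x + 26/11*z + 18/11, y - 1/6*z}.
Label its elements g_1 = x*z - 18/11*x + 26/11*z + 18/11, g_2 = y - 1/6*z.

Reduce p = -5*x*y + 5/6*x*z + 7*y*z - 9*x - 2*y + 6*z + 8 modulo G:
  leading term x*y: subtract (-5*x)·g_2 from -5*x*y + 5/6*x*z + 7*y*z - 9*x - 2*y + 6*z + 8 → 7*y*z - 9*x - 2*y + 6*z + 8
  leading term y*z: subtract (7*z)·g_2 from 7*y*z - 9*x - 2*y + 6*z + 8 → 7/6*z**2 - 9*x - 2*y + 6*z + 8
  leading term z**2: no divisor's leading term divides it; move 7/6*z**2 to the remainder.
  leading term x: no divisor's leading term divides it; move -9*x to the remainder.
  leading term y: subtract (-2)·g_2 from -2*y + 6*z + 8 → 17/3*z + 8
  leading term z: no divisor's leading term divides it; move 17/3*z to the remainder.
  leading term 1: no divisor's leading term divides it; move 8 to the remainder.
  normal form = 7/6*z**2 - 9*x + 17/3*z + 8.
The normal form is nonzero, so p ∉ I. Since p minus its normal form lies in I, I + (p) = I + (r) where r = 7/6*z**2 - 9*x + 17/3*z + 8; decide whether this ideal is the whole ring.
Run Buchberger on G together with r (pairs among the g_i already reduce to 0 since G is a Gröbner basis):
g_1 = x*z - 18/11*x + 26/11*z + 18/11, LT = x*z.
g_2 = y - 1/6*z, LT = y.
r = 7/6*z**2 - 9*x + 17/3*z + 8, LT = z**2.

S(g_1,r): lcm = x*z**2. S = 54/7*x**2 - 500/77*x*z + 26/11*z**2 - 48/7*x + 18/11*z.
  leading term x**2: no divisor's leading term divides it; move 54/7*x**2 to the remainder.
  leading term x*z: subtract (-500/77)·g_1 from -500/77*x*z + 26/11*z**2 - 48/7*x + 18/11*z → 26/11*z**2 - 14808/847*x + 14386/847*z + 9000/847
  leading term z**2: subtract (156/77)·r from 26/11*z**2 - 14808/847*x + 14386/847*z + 9000/847 → 636/847*x + 666/121*z - 4728/847
  leading term x: no divisor's leading term divides it; move 636/847*x to the remainder.
  leading term z: no divisor's leading term divides it; move 666/121*z to the remainder.
  leading term 1: no divisor's leading term divides it; move -4728/847 to the remainder.
  remainder 54/7*x**2 + 636/847*x + 666/121*z - 4728/847 ≠ 0; add m_4 = 54/7*x**2 + 636/847*x + 666/121*z - 4728/847 to the basis.

The other S-polynomials (S(g_1,g_2), S(g_2,r), S(g_1,m_4), S(g_2,m_4), S(r,m_4)) all reduce to 0 modulo the current basis, so we have a Gröbner basis.
Inter-reduce: drop elements whose leading term is divisible by another's, tail-reduce, and make monic.
Reduced Gröbner basis: {x**2 + 106/1089*x + 259/363*z - 788/1089, x*z - 18/11*x + 26/11*z + 18/11, z**2 - 54/7*x + 34/7*z + 48/7, y - 1/6*z}.
The reduced Gröbner basis of I + (p) is {x**2 + 106/1089*x + 259/363*z - 788/1089, x*z - 18/11*x + 26/11*z + 18/11, z**2 - 54/7*x + 34/7*z + 48/7, y - 1/6*z} ≠ {1}, a proper ideal, so the enlarged system stays consistent: p is independent of I, with normal form 7/6*z**2 - 9*x + 17/3*z + 8.

Ideal membership is decidable via reduction modulo a Gröbner basis.

-5*x*y + 5/6*x*z + 7*y*z - 9*x - 2*y + 6*z + 8 is independent of I; its normal form modulo I is 7/6*z**2 - 9*x + 17/3*z + 8.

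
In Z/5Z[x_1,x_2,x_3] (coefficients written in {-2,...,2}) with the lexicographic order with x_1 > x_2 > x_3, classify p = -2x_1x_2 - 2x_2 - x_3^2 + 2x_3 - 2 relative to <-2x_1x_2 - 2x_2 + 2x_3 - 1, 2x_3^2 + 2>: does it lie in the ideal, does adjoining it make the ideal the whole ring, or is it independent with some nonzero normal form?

-2x_1x_2 - 2x_2 - x_3^2 + 2x_3 - 2 lies in I (it reduces to 0).

First compute the reduced Gröbner basis of I by Buchberger's algorithm.
f_1 = -2x_1x_2 - 2x_2 + 2x_3 - 1, LT = x_1x_2.
f_2 = 2x_3^2 + 2, LT = x_3^2.

The S-polynomials (S(f_1,f_2)) all reduce to 0 modulo the current basis, so we have a Gröbner basis.
Inter-reduce: drop elements whose leading term is divisible by another's, tail-reduce, and make monic.
Reduced Gröbner basis: {x_1x_2 + x_2 - x_3 - 2, x_3^2 + 1}.
Label its elements g_1 = x_1x_2 + x_2 - x_3 - 2, g_2 = x_3^2 + 1.

Reduce p = -2x_1x_2 - 2x_2 - x_3^2 + 2x_3 - 2 modulo G:
  leading term x_1x_2: subtract (-2)·g_1 from -2x_1x_2 - 2x_2 - x_3^2 + 2x_3 - 2 → -x_3^2 - 1
  leading term x_3^2: subtract (-1)·g_2 from -x_3^2 - 1 → 0
  normal form = 0.
Since the normal form is 0, p ∈ I.

Ideal membership is decidable via reduction modulo a Gröbner basis.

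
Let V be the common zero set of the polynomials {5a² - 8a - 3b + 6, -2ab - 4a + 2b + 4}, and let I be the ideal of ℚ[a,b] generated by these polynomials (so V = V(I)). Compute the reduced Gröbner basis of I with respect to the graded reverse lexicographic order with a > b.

G = {a² - 8/5a - ⅗b + 6/5, ab + 2a - b - 2, b² + b - 2}

f_1 = 5a² - 8a - 3b + 6, LT = a².
f_2 = -2ab - 4a + 2b + 4, LT = ab.

S(f_1,f_2): lcm = a²b. S = -2a² - ⅗ab - ⅗b² + 2a + 6/5b.
  leading term a²: subtract (-⅖)·f_1 from -2a² - ⅗ab - ⅗b² + 2a + 6/5b → -⅗ab - ⅗b² - 6/5a + 12/5
  leading term ab: subtract (3/10)·f_2 from -⅗ab - ⅗b² - 6/5a + 12/5 → -⅗b² - ⅗b + 6/5
  leading term b²: no divisor's leading term divides it; move -⅗b² to the remainder.
  leading term b: no divisor's leading term divides it; move -⅗b to the remainder.
  leading term 1: no divisor's leading term divides it; move 6/5 to the remainder.
  remainder -⅗b² - ⅗b + 6/5 ≠ 0; add g_3 = -⅗b² - ⅗b + 6/5 to the basis.

The other S-polynomials (S(f_1,g_3), S(f_2,g_3)) all reduce to 0 modulo the current basis, so we have a Gröbner basis.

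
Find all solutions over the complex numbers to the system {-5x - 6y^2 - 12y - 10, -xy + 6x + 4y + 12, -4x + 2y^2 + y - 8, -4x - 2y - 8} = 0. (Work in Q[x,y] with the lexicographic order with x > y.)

{(-2, 0)}

Compute a lex Gröbner basis by Buchberger's algorithm.
f_1 = -5x - 6y^2 - 12y - 10, LT = x.
f_2 = -xy + 6x + 4y + 12, LT = xy.
f_3 = -4x + 2y^2 + y - 8, LT = x.
f_4 = -4x - 2y - 8, LT = x.

S(f_1,f_2): lcm = xy. S = 6x + 6/5y^3 + 12/5y^2 + 6y + 12.
  leading term x: subtract (-6/5)·f_1 from 6x + 6/5y^3 + 12/5y^2 + 6y + 12 → 6/5y^3 - 24/5y^2 - 42/5y
  leading term y^3: no divisor's leading term divides it; move 6/5y^3 to the remainder.
  leading term y^2: no divisor's leading term divides it; move -24/5y^2 to the remainder.
  leading term y: no divisor's leading term divides it; move -42/5y to the remainder.
  remainder 6/5y^3 - 24/5y^2 - 42/5y ≠ 0; add h_5 = 6/5y^3 - 24/5y^2 - 42/5y to the basis.

S(f_1,f_3): lcm = x. S = 17/10y^2 + 53/20y.
  leading term y^2: no divisor's leading term divides it; move 17/10y^2 to the remainder.
  leading term y: no divisor's leading term divides it; move 53/20y to the remainder.
  remainder 17/10y^2 + 53/20y ≠ 0; add h_6 = 17/10y^2 + 53/20y to the basis.

S(f_1,f_4): lcm = x. S = 6/5y^2 + 19/10y.
  leading term y^2: subtract (12/17)·h_6 from 6/5y^2 + 19/10y → 1/34y
  leading term y: no divisor's leading term divides it; move 1/34y to the remainder.
  remainder 1/34y ≠ 0; add h_7 = 1/34y to the basis.

S(f_2,f_3): lcm = xy. S = -6x + 1/2y^3 + 1/4y^2 - 6y - 12.
  leading term x: subtract (6/5)·f_1 from -6x + 1/2y^3 + 1/4y^2 - 6y - 12 → 1/2y^3 + 149/20y^2 + 42/5y
  leading term y^3: subtract (5/12)·h_5 from 1/2y^3 + 149/20y^2 + 42/5y → 189/20y^2 + 119/10y
  leading term y^2: subtract (189/34)·h_6 from 189/20y^2 + 119/10y → -385/136y
  leading term y: subtract (-385/4)·h_7 from -385/136y → 0
  remainder 0.

S(f_2,f_4): lcm = xy. S = -6x - 1/2y^2 - 6y - 12.
  leading term x: subtract (6/5)·f_1 from -6x - 1/2y^2 - 6y - 12 → 67/10y^2 + 42/5y
  leading term y^2: subtract (67/17)·h_6 from 67/10y^2 + 42/5y → -139/68y
  leading term y: subtract (-139/2)·h_7 from -139/68y → 0
  remainder 0.

S(f_3,f_4): lcm = x. S = -1/2y^2 - 3/4y.
  leading term y^2: subtract (-5/17)·h_6 from -1/2y^2 - 3/4y → 1/34y
  leading term y: subtract (1)·h_7 from 1/34y → 0
  remainder 0.

S(f_1,h_5): leading monomials are coprime, so the S-polynomial reduces to 0 (Buchberger's first criterion).
S(f_2,h_5): lcm = xy^3. S = -2xy^2 + 7xy - 4y^3 - 12y^2.
  leading term xy^2: subtract (2/5y^2)·f_1 from -2xy^2 + 7xy - 4y^3 - 12y^2 → 7xy + 12/5y^4 + 4/5y^3 - 8y^2
  leading term xy: subtract (-7/5y)·f_1 from 7xy + 12/5y^4 + 4/5y^3 - 8y^2 → 12/5y^4 - 38/5y^3 - 124/5y^2 - 14y
  leading term y^4: subtract (2y)·h_5 from 12/5y^4 - 38/5y^3 - 124/5y^2 - 14y → 2y^3 - 8y^2 - 14y
  leading term y^3: subtract (5/3)·h_5 from 2y^3 - 8y^2 - 14y → 0
  remainder 0.

S(f_3,h_5): leading monomials are coprime, so the S-polynomial reduces to 0 (Buchberger's first criterion).
S(f_4,h_5): leading monomials are coprime, so the S-polynomial reduces to 0 (Buchberger's first criterion).
S(f_1,h_6): leading monomials are coprime, so the S-polynomial reduces to 0 (Buchberger's first criterion).
S(f_2,h_6): lcm = xy^2. S = -257/34xy - 4y^2 - 12y.
  leading term xy: subtract (257/170y)·f_1 from -257/34xy - 4y^2 - 12y → 771/85y^3 + 1202/85y^2 + 53/17y
  leading term y^3: subtract (257/34)·h_5 from 771/85y^3 + 1202/85y^2 + 53/17y → 4286/85y^2 + 5662/85y
  leading term y^2: subtract (8572/289)·h_6 from 4286/85y^2 + 5662/85y → -3465/289y
  leading term y: subtract (-6930/17)·h_7 from -3465/289y → 0
  remainder 0.

S(f_3,h_6): leading monomials are coprime, so the S-polynomial reduces to 0 (Buchberger's first criterion).
S(f_4,h_6): leading monomials are coprime, so the S-polynomial reduces to 0 (Buchberger's first criterion).
S(h_5,h_6): lcm = y^3. S = -189/34y^2 - 7y.
  leading term y^2: subtract (-945/289)·h_6 from -189/34y^2 - 7y → 1925/1156y
  leading term y: subtract (1925/34)·h_7 from 1925/1156y → 0
  remainder 0.

S(f_1,h_7): leading monomials are coprime, so the S-polynomial reduces to 0 (Buchberger's first criterion).
S(f_2,h_7): lcm = xy. S = -6x - 4y - 12.
  leading term x: subtract (6/5)·f_1 from -6x - 4y - 12 → 36/5y^2 + 52/5y
  leading term y^2: subtract (72/17)·h_6 from 36/5y^2 + 52/5y → -14/17y
  leading term y: subtract (-28)·h_7 from -14/17y → 0
  remainder 0.

S(f_3,h_7): leading monomials are coprime, so the S-polynomial reduces to 0 (Buchberger's first criterion).
S(f_4,h_7): leading monomials are coprime, so the S-polynomial reduces to 0 (Buchberger's first criterion).
S(h_5,h_7): lcm = y^3. S = -4y^2 - 7y.
  leading term y^2: subtract (-40/17)·h_6 from -4y^2 - 7y → -13/17y
  leading term y: subtract (-26)·h_7 from -13/17y → 0
  remainder 0.

S(h_6,h_7): lcm = y^2. S = 53/34y.
  leading term y: subtract (53)·h_7 from 53/34y → 0
  remainder 0.

Every S-polynomial of the final basis reduces to 0, so we have a Gröbner basis.
Inter-reduce: drop elements whose leading term is divisible by another's, tail-reduce, and make monic.
Reduced Gröbner basis: {x + 2, y}.

Since the basis is lex-ordered, y is univariate in y. Its roots are {0}. Back-substituting each root into the other basis elements fixes the other coordinates.
  y = 0: the earlier basis element becomes x + 2 = 0, giving x = -2 — point (-2, 0).
Substituting each solution back into the original system confirms all equations vanish.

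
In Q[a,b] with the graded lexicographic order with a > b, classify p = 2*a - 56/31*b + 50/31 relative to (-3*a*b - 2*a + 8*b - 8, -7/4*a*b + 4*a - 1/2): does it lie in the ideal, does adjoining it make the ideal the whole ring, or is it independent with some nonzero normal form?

2*a - 56/31*b + 50/31 lies in I (it reduces to 0).

First compute the reduced Gröbner basis of I by Buchberger's algorithm.
f_1 = -3*a*b - 2*a + 8*b - 8, LT = a*b.
f_2 = -7/4*a*b + 4*a - 1/2, LT = a*b.

S(f_1,f_2): lcm = a*b. S = 62/21*a - 8/3*b + 50/21.
  leading term a: no divisor's leading term divides it; move 62/21*a to the remainder.
  leading term b: no divisor's leading term divides it; move -8/3*b to the remainder.
  leading term 1: no divisor's leading term divides it; move 50/21 to the remainder.
  remainder 62/21*a - 8/3*b + 50/21 ≠ 0; add h_3 = 62/21*a - 8/3*b + 50/21 to the basis.

S(f_1,h_3): lcm = a*b. S = 28/31*b**2 + 2/3*a - 323/93*b + 8/3.
  leading term b**2: no divisor's leading term divides it; move 28/31*b**2 to the remainder.
  leading term a: subtract (7/31)·h_3 from 2/3*a - 323/93*b + 8/3 → -89/31*b + 66/31
  leading term b: no divisor's leading term divides it; move -89/31*b to the remainder.
  leading term 1: no divisor's leading term divides it; move 66/31 to the remainder.
  remainder 28/31*b**2 - 89/31*b + 66/31 ≠ 0; add h_4 = 28/31*b**2 - 89/31*b + 66/31 to the basis.

S(f_2,h_3): lcm = a*b. S = 28/31*b**2 - 16/7*a - 25/31*b + 2/7.
  leading term b**2: subtract (1)·h_4 from 28/31*b**2 - 16/7*a - 25/31*b + 2/7 → -16/7*a + 64/31*b - 400/217
  leading term a: subtract (-24/31)·h_3 from -16/7*a + 64/31*b - 400/217 → 0
  remainder 0.

S(f_1,h_4): lcm = a*b**2. S = 323/84*a*b - 8/3*b**2 - 33/14*a + 8/3*b.
  leading term a*b: subtract (-323/252)·f_1 from 323/84*a*b - 8/3*b**2 - 33/14*a + 8/3*b → -8/3*b**2 - 310/63*a + 814/63*b - 646/63
  leading term b**2: subtract (-62/21)·h_4 from -8/3*b**2 - 310/63*a + 814/63*b - 646/63 → -310/63*a + 40/9*b - 250/63
  leading term a: subtract (-5/3)·h_3 from -310/63*a + 40/9*b - 250/63 → 0
  remainder 0.

S(f_2,h_4): lcm = a*b**2. S = 25/28*a*b - 33/14*a + 2/7*b.
  leading term a*b: subtract (-25/84)·f_1 from 25/28*a*b - 33/14*a + 2/7*b → -62/21*a + 8/3*b - 50/21
  leading term a: subtract (-1)·h_3 from -62/21*a + 8/3*b - 50/21 → 0
  remainder 0.

S(h_3,h_4): leading monomials are coprime, so the S-polynomial reduces to 0 (Buchberger's first criterion).
Every S-polynomial of the final basis reduces to 0, so we have a Gröbner basis.
Inter-reduce: drop elements whose leading term is divisible by another's, tail-reduce, and make monic.
Reduced Gröbner basis: {b**2 - 89/28*b + 33/14, a - 28/31*b + 25/31}.
Label its elements g_1 = b**2 - 89/28*b + 33/14, g_2 = a - 28/31*b + 25/31.

Reduce p = 2*a - 56/31*b + 50/31 modulo G:
  leading term a: subtract (2)·g_2 from 2*a - 56/31*b + 50/31 → 0
  normal form = 0.
Since the normal form is 0, p ∈ I.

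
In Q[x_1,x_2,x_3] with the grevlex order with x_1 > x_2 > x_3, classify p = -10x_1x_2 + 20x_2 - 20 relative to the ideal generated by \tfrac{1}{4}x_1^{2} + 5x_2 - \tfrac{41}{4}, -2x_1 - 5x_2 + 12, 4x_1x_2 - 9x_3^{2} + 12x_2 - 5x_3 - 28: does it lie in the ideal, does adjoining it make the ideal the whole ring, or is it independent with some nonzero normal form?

First compute the reduced Gröbner basis of I by Buchberger's algorithm.
f_1 = \tfrac{1}{4}x_1^{2} + 5x_2 - \tfrac{41}{4}, LT = x_1^{2}.
f_2 = -2x_1 - 5x_2 + 12, LT = x_1.
f_3 = 4x_1x_2 - 9x_3^{2} + 12x_2 - 5x_3 - 28, LT = x_1x_2.

S(f_1,f_2): lcm = x_1^{2}. S = -\tfrac{5}{2}x_1x_2 + 6x_1 + 20x_2 - 41.
  reduce S modulo (f_1, f_2, f_3):
  remainder \tfrac{25}{4}x_2^{2} - 10x_2 - 5 ≠ 0; add h_4 = \tfrac{25}{4}x_2^{2} - 10x_2 - 5 to the basis.

S(f_1,f_3): lcm = x_1^{2}x_2. S = \tfrac{9}{4}x_1x_3^{2} - 3x_1x_2 + 20x_2^{2} + \tfrac{5}{4}x_1x_3 + 7x_1 - 41x_2.
  reduce S modulo (f_1, f_2, f_3, h_4):
  remainder -\tfrac{45}{8}x_2x_3^{2} - \tfrac{25}{8}x_2x_3 + \tfrac{27}{2}x_3^{2} - \tfrac{65}{2}x_2 + \tfrac{15}{2}x_3 + 64 ≠ 0; add h_5 = -\tfrac{45}{8}x_2x_3^{2} - \tfrac{25}{8}x_2x_3 + \tfrac{27}{2}x_3^{2} - \tfrac{65}{2}x_2 + \tfrac{15}{2}x_3 + 64 to the basis.

S(f_2,f_3): lcm = x_1x_2. S = \tfrac{5}{2}x_2^{2} + \tfrac{9}{4}x_3^{2} - 9x_2 + \tfrac{5}{4}x_3 + 7.
  reduce S modulo (f_1, f_2, f_3, h_4, h_5):
  remainder \tfrac{9}{4}x_3^{2} - 5x_2 + \tfrac{5}{4}x_3 + 9 ≠ 0; add h_6 = \tfrac{9}{4}x_3^{2} - 5x_2 + \tfrac{5}{4}x_3 + 9 to the basis.

The other S-polynomials (S(f_1,h_4), S(f_2,h_4), S(f_3,h_4), S(f_1,h_5), S(f_2,h_5), S(f_3,h_5), S(h_4,h_5), S(f_1,h_6), S(f_2,h_6), S(f_3,h_6), S(h_4,h_6), S(h_5,h_6)) all reduce to 0 modulo the current basis, so we have a Gröbner basis.
Inter-reduce: drop elements whose leading term is divisible by another's, tail-reduce, and make monic.
Reduced Gröbner basis: {x_2^{2} - \tfrac{8}{5}x_2 - \tfrac{4}{5}, x_3^{2} - \tfrac{20}{9}x_2 + \tfrac{5}{9}x_3 + 4, x_1 + \tfrac{5}{2}x_2 - 6}.
Label its elements g_1 = x_2^{2} - \tfrac{8}{5}x_2 - \tfrac{4}{5}, g_2 = x_3^{2} - \tfrac{20}{9}x_2 + \tfrac{5}{9}x_3 + 4, g_3 = x_1 + \tfrac{5}{2}x_2 - 6.

Reduce p = -10x_1x_2 + 20x_2 - 20 modulo G:
  leading term x_1x_2: subtract (-10x_2)·g_3 from -10x_1x_2 + 20x_2 - 20 → 25x_2^{2} - 40x_2 - 20
  leading term x_2^{2}: subtract (25)·g_1 from 25x_2^{2} - 40x_2 - 20 → 0
  normal form = 0.
Since the normal form is 0, p ∈ I.

-10x_1x_2 + 20x_2 - 20 lies in I (it reduces to 0).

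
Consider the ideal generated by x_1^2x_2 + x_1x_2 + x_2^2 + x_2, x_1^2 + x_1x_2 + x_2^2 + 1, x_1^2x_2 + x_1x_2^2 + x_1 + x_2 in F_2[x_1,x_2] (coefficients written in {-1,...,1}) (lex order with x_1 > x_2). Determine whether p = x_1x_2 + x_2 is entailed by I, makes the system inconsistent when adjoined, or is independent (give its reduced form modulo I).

x_1x_2 + x_2 is independent of I; its normal form modulo I is x_2 + 1.

First compute the reduced Gröbner basis of I by Buchberger's algorithm.
f_1 = x_1^2x_2 + x_1x_2 + x_2^2 + x_2, LT = x_1^2x_2.
f_2 = x_1^2 + x_1x_2 + x_2^2 + 1, LT = x_1^2.
f_3 = x_1^2x_2 + x_1x_2^2 + x_1 + x_2, LT = x_1^2x_2.

S(f_1,f_2): lcm = x_1^2x_2. S = x_1x_2^2 + x_1x_2 + x_2^3 + x_2^2.
  reduce S modulo (f_1, f_2, f_3):
  remainder x_1x_2^2 + x_1x_2 + x_2^3 + x_2^2 ≠ 0; add h_4 = x_1x_2^2 + x_1x_2 + x_2^3 + x_2^2 to the basis.

S(f_1,f_3): lcm = x_1^2x_2. S = x_1x_2^2 + x_1x_2 + x_1 + x_2^2.
  reduce S modulo (f_1, f_2, f_3, h_4):
  remainder x_1 + x_2^3 ≠ 0; add h_5 = x_1 + x_2^3 to the basis.

S(f_1,h_4): lcm = x_1^2x_2^2. S = x_1^2x_2 + x_1x_2^3 + x_2^3 + x_2^2.
  reduce S modulo (f_1, f_2, f_3, h_4, h_5):
  remainder x_2^4 + x_2^3 + x_2^2 + x_2 ≠ 0; add h_6 = x_2^4 + x_2^3 + x_2^2 + x_2 to the basis.

S(f_2,h_5): lcm = x_1^2. S = x_1x_2^3 + x_1x_2 + x_2^2 + 1.
  reduce S modulo (f_1, f_2, f_3, h_4, h_5, h_6):
  remainder x_2^3 + x_2^2 + x_2 + 1 ≠ 0; add h_7 = x_2^3 + x_2^2 + x_2 + 1 to the basis.

The other S-polynomials (S(f_2,f_3), S(f_2,h_4), S(f_3,h_4), S(f_1,h_5), S(f_3,h_5), S(h_4,h_5), S(f_1,h_6), S(f_2,h_6), S(f_3,h_6), S(h_4,h_6), S(h_5,h_6), S(f_1,h_7), S(f_2,h_7), S(f_3,h_7), S(h_4,h_7), S(h_5,h_7), S(h_6,h_7)) all reduce to 0 modulo the current basis, so we have a Gröbner basis.
Inter-reduce: drop elements whose leading term is divisible by another's, tail-reduce, and make monic.
Reduced Gröbner basis: {x_1 + x_2^2 + x_2 + 1, x_2^3 + x_2^2 + x_2 + 1}.
Label its elements g_1 = x_1 + x_2^2 + x_2 + 1, g_2 = x_2^3 + x_2^2 + x_2 + 1.

Reduce p = x_1x_2 + x_2 modulo G:
  leading term x_1x_2: subtract (x_2)·g_1 from x_1x_2 + x_2 → x_2^3 + x_2^2
  leading term x_2^3: subtract (1)·g_2 from x_2^3 + x_2^2 → x_2 + 1
  leading term x_2: no divisor's leading term divides it; move x_2 to the remainder.
  leading term 1: no divisor's leading term divides it; move 1 to the remainder.
  normal form = x_2 + 1.
The normal form is nonzero, so p ∉ I. Since p minus its normal form lies in I, I + (p) = I + (r) where r = x_2 + 1; decide whether this ideal is the whole ring.
Run Buchberger on G together with r (pairs among the g_i already reduce to 0 since G is a Gröbner basis):
g_1 = x_1 + x_2^2 + x_2 + 1, LT = x_1.
g_2 = x_2^3 + x_2^2 + x_2 + 1, LT = x_2^3.
r = x_2 + 1, LT = x_2.

The S-polynomials (S(g_1,g_2), S(g_1,r), S(g_2,r)) all reduce to 0 modulo the current basis, so we have a Gröbner basis.
Inter-reduce: drop elements whose leading term is divisible by another's, tail-reduce, and make monic.
Reduced Gröbner basis: {x_1 + 1, x_2 + 1}.
The reduced Gröbner basis of I + (p) is {x_1 + 1, x_2 + 1} ≠ {1}, a proper ideal, so the enlarged system stays consistent: p is independent of I, with normal form x_2 + 1.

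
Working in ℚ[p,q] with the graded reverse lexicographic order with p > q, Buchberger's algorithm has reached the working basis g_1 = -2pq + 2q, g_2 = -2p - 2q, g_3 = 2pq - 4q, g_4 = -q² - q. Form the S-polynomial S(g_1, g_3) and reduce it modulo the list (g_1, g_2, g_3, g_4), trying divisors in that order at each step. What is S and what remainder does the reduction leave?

S(g_1, g_3) = q; remainder on division = q.

lcm(LM(g_1), LM(g_3)) = pq.
S = (lcm/LT(g_1))·g_1 − (lcm/LT(g_3))·g_3 = q.
Reduce S modulo (g_1, g_2, g_3, g_4) in that order:
  leading term q: no divisor's leading term divides it; move q to the remainder.
The remainder q is nonzero, so it would be added as the next basis element.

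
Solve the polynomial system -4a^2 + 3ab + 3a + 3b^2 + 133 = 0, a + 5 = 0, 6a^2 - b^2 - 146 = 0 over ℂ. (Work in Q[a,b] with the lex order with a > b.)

{(-5, 2)}

Compute a lex Gröbner basis by Buchberger's algorithm.
f_1 = -4a^2 + 3ab + 3a + 3b^2 + 133, LT = a^2.
f_2 = a + 5, LT = a.
f_3 = 6a^2 - b^2 - 146, LT = a^2.

S(f_1,f_2): lcm = a^2. S = -3/4ab - 23/4a - 3/4b^2 - 133/4.
  reduce S modulo (f_1, f_2, f_3):
  remainder -3/4b^2 + 15/4b - 9/2 ≠ 0; add h_4 = -3/4b^2 + 15/4b - 9/2 to the basis.

S(f_1,f_3): lcm = a^2. S = -3/4ab - 3/4a - 7/12b^2 - 107/12.
  reduce S modulo (f_1, f_2, f_3, h_4):
  remainder 5/6b - 5/3 ≠ 0; add h_5 = 5/6b - 5/3 to the basis.

The other S-polynomials (S(f_2,f_3), S(f_1,h_4), S(f_2,h_4), S(f_3,h_4), S(f_1,h_5), S(f_2,h_5), S(f_3,h_5), S(h_4,h_5)) all reduce to 0 modulo the current basis, so we have a Gröbner basis.
Inter-reduce: drop elements whose leading term is divisible by another's, tail-reduce, and make monic.
Reduced Gröbner basis: {a + 5, b - 2}.

From the last basis element, b - 2 = 0, so b takes values in {2}. Each choice, substituted upward through the basis, yields the corresponding point(s) of the solution set.
  b = 2: the earlier basis element becomes a + 5 = 0, giving a = -5 — point (-5, 2).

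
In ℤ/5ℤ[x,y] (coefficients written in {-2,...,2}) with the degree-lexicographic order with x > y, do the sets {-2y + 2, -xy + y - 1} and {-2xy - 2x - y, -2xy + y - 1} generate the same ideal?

No, the ideals differ.

Equality of ideals is decidable: compute both reduced Gröbner bases (unique for the ordering) and check whether they agree.
Buchberger on the first generating set:
f_1 = -2y + 2, LT = y.
f_2 = -xy + y - 1, LT = xy.

S(f_1,f_2): lcm = xy. S = -x + y - 1.
  leading term x: no divisor's leading term divides it; move -x to the remainder.
  leading term y: subtract (2)·f_1 from y - 1 → 0
  remainder -x ≠ 0; add g_3 = -x to the basis.

The other S-polynomials (S(f_1,g_3), S(f_2,g_3)) all reduce to 0 modulo the current basis, so we have a Gröbner basis.
Inter-reduce: drop elements whose leading term is divisible by another's, tail-reduce, and make monic.
Reduced Gröbner basis: {x, y - 1}.

Buchberger on the second generating set:
h_1 = -2xy - 2x - y, LT = xy.
h_2 = -2xy + y - 1, LT = xy.

S(h_1,h_2): lcm = xy. S = x + y + 2.
  leading term x: no divisor's leading term divides it; move x to the remainder.
  leading term y: no divisor's leading term divides it; move y to the remainder.
  leading term 1: no divisor's leading term divides it; move 2 to the remainder.
  remainder x + y + 2 ≠ 0; add k_3 = x + y + 2 to the basis.

S(h_1,k_3): lcm = xy. S = -y² + x + y.
  leading term y²: no divisor's leading term divides it; move -y² to the remainder.
  leading term x: subtract (1)·k_3 from x + y → -2
  leading term 1: no divisor's leading term divides it; move -2 to the remainder.
  remainder -y² - 2 ≠ 0; add k_4 = -y² - 2 to the basis.

The other S-polynomials (S(h_2,k_3), S(h_1,k_4), S(h_2,k_4), S(k_3,k_4)) all reduce to 0 modulo the current basis, so we have a Gröbner basis.
Inter-reduce: drop elements whose leading term is divisible by another's, tail-reduce, and make monic.
Reduced Gröbner basis: {y² + 2, x + y + 2}.

Since the reduced bases disagree, the two ideals are not the same.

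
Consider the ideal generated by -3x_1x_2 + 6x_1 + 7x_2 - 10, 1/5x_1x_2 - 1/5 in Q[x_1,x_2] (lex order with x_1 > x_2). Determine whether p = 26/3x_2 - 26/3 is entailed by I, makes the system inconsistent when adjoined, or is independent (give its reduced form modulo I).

First compute the reduced Gröbner basis of I by Buchberger's algorithm.
f_1 = -3x_1x_2 + 6x_1 + 7x_2 - 10, LT = x_1x_2.
f_2 = 1/5x_1x_2 - 1/5, LT = x_1x_2.

S(f_1,f_2): lcm = x_1x_2. S = -2x_1 - 7/3x_2 + 13/3.
  reduce S modulo (f_1, f_2):
  remainder -2x_1 - 7/3x_2 + 13/3 ≠ 0; add h_3 = -2x_1 - 7/3x_2 + 13/3 to the basis.

S(f_1,h_3): lcm = x_1x_2. S = -2x_1 - 7/6x_2^2 - 1/6x_2 + 10/3.
  reduce S modulo (f_1, f_2, h_3):
  remainder -7/6x_2^2 + 13/6x_2 - 1 ≠ 0; add h_4 = -7/6x_2^2 + 13/6x_2 - 1 to the basis.

The other S-polynomials (S(f_2,h_3), S(f_1,h_4), S(f_2,h_4), S(h_3,h_4)) all reduce to 0 modulo the current basis, so we have a Gröbner basis.
Inter-reduce: drop elements whose leading term is divisible by another's, tail-reduce, and make monic.
Reduced Gröbner basis: {x_1 + 7/6x_2 - 13/6, x_2^2 - 13/7x_2 + 6/7}.
Label its elements g_1 = x_1 + 7/6x_2 - 13/6, g_2 = x_2^2 - 13/7x_2 + 6/7.

Reduce p = 26/3x_2 - 26/3 modulo G:
  leading term x_2: no divisor's leading term divides it; move 26/3x_2 to the remainder.
  leading term 1: no divisor's leading term divides it; move -26/3 to the remainder.
  normal form = 26/3x_2 - 26/3.
The normal form is nonzero, so p ∉ I. Since p minus its normal form lies in I, I + (p) = I + (r) where r = 26/3x_2 - 26/3; decide whether this ideal is the whole ring.
Run Buchberger on G together with r (pairs among the g_i already reduce to 0 since G is a Gröbner basis):
g_1 = x_1 + 7/6x_2 - 13/6, LT = x_1.
g_2 = x_2^2 - 13/7x_2 + 6/7, LT = x_2^2.
r = 26/3x_2 - 26/3, LT = x_2.

The S-polynomials (S(g_1,g_2), S(g_1,r), S(g_2,r)) all reduce to 0 modulo the current basis, so we have a Gröbner basis.
Inter-reduce: drop elements whose leading term is divisible by another's, tail-reduce, and make monic.
Reduced Gröbner basis: {x_1 - 1, x_2 - 1}.
The reduced Gröbner basis of I + (p) is {x_1 - 1, x_2 - 1} ≠ {1}, a proper ideal, so the enlarged system stays consistent: p is independent of I, with normal form 26/3x_2 - 26/3.

26/3x_2 - 26/3 is independent of I; its normal form modulo I is 26/3x_2 - 26/3.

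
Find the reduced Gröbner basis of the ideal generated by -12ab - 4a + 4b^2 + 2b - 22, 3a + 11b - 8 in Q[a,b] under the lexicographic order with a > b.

f_1 = -12ab - 4a + 4b^2 + 2b - 22, LT = ab.
f_2 = 3a + 11b - 8, LT = a.

S(f_1,f_2): lcm = ab. S = 1/3a - 4b^2 + 5/2b + 11/6.
  leading term a: subtract (1/9)·f_2 from 1/3a - 4b^2 + 5/2b + 11/6 → -4b^2 + 23/18b + 49/18
  leading term b^2: no divisor's leading term divides it; move -4b^2 to the remainder.
  leading term b: no divisor's leading term divides it; move 23/18b to the remainder.
  leading term 1: no divisor's leading term divides it; move 49/18 to the remainder.
  remainder -4b^2 + 23/18b + 49/18 ≠ 0; add g_3 = -4b^2 + 23/18b + 49/18 to the basis.

The other S-polynomials (S(f_1,g_3), S(f_2,g_3)) all reduce to 0 modulo the current basis, so we have a Gröbner basis.
Inter-reduce: drop elements whose leading term is divisible by another's, tail-reduce, and make monic.

G = {a + 11/3b - 8/3, b^2 - 23/72b - 49/72}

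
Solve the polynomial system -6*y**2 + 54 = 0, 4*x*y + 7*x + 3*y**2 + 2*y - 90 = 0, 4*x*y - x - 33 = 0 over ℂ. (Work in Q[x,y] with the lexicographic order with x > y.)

Compute a lex Gröbner basis by Buchberger's algorithm.
f_1 = -6*y**2 + 54, LT = y**2.
f_2 = 4*x*y + 7*x + 3*y**2 + 2*y - 90, LT = x*y.
f_3 = 4*x*y - x - 33, LT = x*y.

S(f_1,f_2): lcm = x*y**2. S = -7/4*x*y - 9*x - 3/4*y**3 - 1/2*y**2 + 45/2*y.
  leading term x*y: subtract (-7/16)·f_2 from -7/4*x*y - 9*x - 3/4*y**3 - 1/2*y**2 + 45/2*y → -95/16*x - 3/4*y**3 + 13/16*y**2 + 187/8*y - 315/8
  leading term x: no divisor's leading term divides it; move -95/16*x to the remainder.
  leading term y**3: subtract (1/8*y)·f_1 from -3/4*y**3 + 13/16*y**2 + 187/8*y - 315/8 → 13/16*y**2 + 133/8*y - 315/8
  leading term y**2: subtract (-13/96)·f_1 from 13/16*y**2 + 133/8*y - 315/8 → 133/8*y - 513/16
  leading term y: no divisor's leading term divides it; move 133/8*y to the remainder.
  leading term 1: no divisor's leading term divides it; move -513/16 to the remainder.
  remainder -95/16*x + 133/8*y - 513/16 ≠ 0; add h_4 = -95/16*x + 133/8*y - 513/16 to the basis.

S(f_1,f_3): lcm = x*y**2. S = 1/4*x*y - 9*x + 33/4*y.
  leading term x*y: subtract (1/16)·f_2 from 1/4*x*y - 9*x + 33/4*y → -151/16*x - 3/16*y**2 + 65/8*y + 45/8
  leading term x: subtract (151/95)·h_4 from -151/16*x - 3/16*y**2 + 65/8*y + 45/8 → -3/16*y**2 - 183/10*y + 4527/80
  leading term y**2: subtract (1/32)·f_1 from -3/16*y**2 - 183/10*y + 4527/80 → -183/10*y + 549/10
  leading term y: no divisor's leading term divides it; move -183/10*y to the remainder.
  leading term 1: no divisor's leading term divides it; move 549/10 to the remainder.
  remainder -183/10*y + 549/10 ≠ 0; add h_5 = -183/10*y + 549/10 to the basis.

The other S-polynomials (S(f_2,f_3), S(f_1,h_4), S(f_2,h_4), S(f_3,h_4), S(f_1,h_5), S(f_2,h_5), S(f_3,h_5), S(h_4,h_5)) all reduce to 0 modulo the current basis, so we have a Gröbner basis.
Inter-reduce: drop elements whose leading term is divisible by another's, tail-reduce, and make monic.
Reduced Gröbner basis: {x - 3, y - 3}.

Elimination: the polynomial y - 3 lies in the elimination ideal for y, so y ∈ {3}. For each such y, the remaining basis elements (now univariate) give the rest of the solution.
  y = 3: the earlier basis element becomes x - 3 = 0, giving x = 3 — point (3, 3).

{(3, 3)}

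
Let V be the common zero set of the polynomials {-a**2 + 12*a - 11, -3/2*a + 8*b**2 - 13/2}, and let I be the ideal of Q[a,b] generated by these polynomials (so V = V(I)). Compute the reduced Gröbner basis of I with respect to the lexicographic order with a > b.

Buchberger's algorithm terminates because the ascending chain of leading-term ideals stabilizes.

f_1 = -a**2 + 12*a - 11, LT = a**2.
f_2 = -3/2*a + 8*b**2 - 13/2, LT = a.

S(f_1,f_2): lcm = a**2. S = 16/3*a*b**2 - 49/3*a + 11.
  leading term a*b**2: subtract (-32/9*b**2)·f_2 from 16/3*a*b**2 - 49/3*a + 11 → -49/3*a + 256/9*b**4 - 208/9*b**2 + 11
  leading term a: subtract (98/9)·f_2 from -49/3*a + 256/9*b**4 - 208/9*b**2 + 11 → 256/9*b**4 - 992/9*b**2 + 736/9
  leading term b**4: no divisor's leading term divides it; move 256/9*b**4 to the remainder.
  leading term b**2: no divisor's leading term divides it; move -992/9*b**2 to the remainder.
  leading term 1: no divisor's leading term divides it; move 736/9 to the remainder.
  remainder 256/9*b**4 - 992/9*b**2 + 736/9 ≠ 0; add g_3 = 256/9*b**4 - 992/9*b**2 + 736/9 to the basis.

The other S-polynomials (S(f_1,g_3), S(f_2,g_3)) all reduce to 0 modulo the current basis, so we have a Gröbner basis.
Inter-reduce: drop elements whose leading term is divisible by another's, tail-reduce, and make monic.

G = {a - 16/3*b**2 + 13/3, b**4 - 31/8*b**2 + 23/8}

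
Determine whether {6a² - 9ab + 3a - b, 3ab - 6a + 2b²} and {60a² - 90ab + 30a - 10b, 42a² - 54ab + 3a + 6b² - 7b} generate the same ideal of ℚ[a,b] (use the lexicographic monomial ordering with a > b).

Yes, the ideals are equal.

Since reduced Gröbner bases are canonical representatives of ideals under a given ordering, it suffices to compute and compare them.
Buchberger on the first generating set:
f_1 = 6a² - 9ab + 3a - b, LT = a².
f_2 = 3ab - 6a + 2b², LT = ab.

S(f_1,f_2): lcm = a²b. S = 2a² - 13/6ab² + ½ab - ⅙b².
  leading term a²: subtract (⅓)·f_1 from 2a² - 13/6ab² + ½ab - ⅙b² → -13/6ab² + 7/2ab - a - ⅙b² + ⅓b
  leading term ab²: subtract (-13/18b)·f_2 from -13/6ab² + 7/2ab - a - ⅙b² + ⅓b → -⅚ab - a + 13/9b³ - ⅙b² + ⅓b
  leading term ab: subtract (-5/18)·f_2 from -⅚ab - a + 13/9b³ - ⅙b² + ⅓b → -8/3a + 13/9b³ + 7/18b² + ⅓b
  leading term a: no divisor's leading term divides it; move -8/3a to the remainder.
  leading term b³: no divisor's leading term divides it; move 13/9b³ to the remainder.
  leading term b²: no divisor's leading term divides it; move 7/18b² to the remainder.
  leading term b: no divisor's leading term divides it; move ⅓b to the remainder.
  remainder -8/3a + 13/9b³ + 7/18b² + ⅓b ≠ 0; add g_3 = -8/3a + 13/9b³ + 7/18b² + ⅓b to the basis.

S(f_1,g_3): lcm = a². S = 13/24ab³ + 7/48ab² - 11/8ab + ½a - ⅙b.
  leading term ab³: subtract (13/72b²)·f_2 from 13/24ab³ + 7/48ab² - 11/8ab + ½a - ⅙b → 59/48ab² - 11/8ab + ½a - 13/36b⁴ - ⅙b
  leading term ab²: subtract (59/144b)·f_2 from 59/48ab² - 11/8ab + ½a - 13/36b⁴ - ⅙b → 13/12ab + ½a - 13/36b⁴ - 59/72b³ - ⅙b
  leading term ab: subtract (13/36)·f_2 from 13/12ab + ½a - 13/36b⁴ - 59/72b³ - ⅙b → 8/3a - 13/36b⁴ - 59/72b³ - 13/18b² - ⅙b
  leading term a: subtract (-1)·g_3 from 8/3a - 13/36b⁴ - 59/72b³ - 13/18b² - ⅙b → -13/36b⁴ + ⅝b³ - ⅓b² + ⅙b
  leading term b⁴: no divisor's leading term divides it; move -13/36b⁴ to the remainder.
  leading term b³: no divisor's leading term divides it; move ⅝b³ to the remainder.
  leading term b²: no divisor's leading term divides it; move -⅓b² to the remainder.
  leading term b: no divisor's leading term divides it; move ⅙b to the remainder.
  remainder -13/36b⁴ + ⅝b³ - ⅓b² + ⅙b ≠ 0; add g_4 = -13/36b⁴ + ⅝b³ - ⅓b² + ⅙b to the basis.

The other S-polynomials (S(f_2,g_3), S(f_1,g_4), S(f_2,g_4), S(g_3,g_4)) all reduce to 0 modulo the current basis, so we have a Gröbner basis.
Inter-reduce: drop elements whose leading term is divisible by another's, tail-reduce, and make monic.
Reduced Gröbner basis: {a - 13/24b³ - 7/48b² - ⅛b, b⁴ - 45/26b³ + 12/13b² - 6/13b}.

Buchberger on the second generating set:
h_1 = 60a² - 90ab + 30a - 10b, LT = a².
h_2 = 42a² - 54ab + 3a + 6b² - 7b, LT = a².

S(h_1,h_2): lcm = a². S = -3/14ab + 3/7a - 1/7b².
  leading term ab: no divisor's leading term divides it; move -3/14ab to the remainder.
  leading term a: no divisor's leading term divides it; move 3/7a to the remainder.
  leading term b²: no divisor's leading term divides it; move -1/7b² to the remainder.
  remainder -3/14ab + 3/7a - 1/7b² ≠ 0; add k_3 = -3/14ab + 3/7a - 1/7b² to the basis.

S(h_1,k_3): lcm = a²b. S = 2a² - 13/6ab² + ½ab - ⅙b².
  leading term a²: subtract (1/30)·h_1 from 2a² - 13/6ab² + ½ab - ⅙b² → -13/6ab² + 7/2ab - a - ⅙b² + ⅓b
  leading term ab²: subtract (91/9b)·k_3 from -13/6ab² + 7/2ab - a - ⅙b² + ⅓b → -⅚ab - a + 13/9b³ - ⅙b² + ⅓b
  leading term ab: subtract (35/9)·k_3 from -⅚ab - a + 13/9b³ - ⅙b² + ⅓b → -8/3a + 13/9b³ + 7/18b² + ⅓b
  leading term a: no divisor's leading term divides it; move -8/3a to the remainder.
  leading term b³: no divisor's leading term divides it; move 13/9b³ to the remainder.
  leading term b²: no divisor's leading term divides it; move 7/18b² to the remainder.
  leading term b: no divisor's leading term divides it; move ⅓b to the remainder.
  remainder -8/3a + 13/9b³ + 7/18b² + ⅓b ≠ 0; add k_4 = -8/3a + 13/9b³ + 7/18b² + ⅓b to the basis.

S(h_1,k_4): lcm = a². S = 13/24ab³ + 7/48ab² - 11/8ab + ½a - ⅙b.
  leading term ab³: subtract (-91/36b²)·k_3 from 13/24ab³ + 7/48ab² - 11/8ab + ½a - ⅙b → 59/48ab² - 11/8ab + ½a - 13/36b⁴ - ⅙b
  leading term ab²: subtract (-413/72b)·k_3 from 59/48ab² - 11/8ab + ½a - 13/36b⁴ - ⅙b → 13/12ab + ½a - 13/36b⁴ - 59/72b³ - ⅙b
  leading term ab: subtract (-91/18)·k_3 from 13/12ab + ½a - 13/36b⁴ - 59/72b³ - ⅙b → 8/3a - 13/36b⁴ - 59/72b³ - 13/18b² - ⅙b
  leading term a: subtract (-1)·k_4 from 8/3a - 13/36b⁴ - 59/72b³ - 13/18b² - ⅙b → -13/36b⁴ + ⅝b³ - ⅓b² + ⅙b
  leading term b⁴: no divisor's leading term divides it; move -13/36b⁴ to the remainder.
  leading term b³: no divisor's leading term divides it; move ⅝b³ to the remainder.
  leading term b²: no divisor's leading term divides it; move -⅓b² to the remainder.
  leading term b: no divisor's leading term divides it; move ⅙b to the remainder.
  remainder -13/36b⁴ + ⅝b³ - ⅓b² + ⅙b ≠ 0; add k_5 = -13/36b⁴ + ⅝b³ - ⅓b² + ⅙b to the basis.

The other S-polynomials (S(h_2,k_3), S(h_2,k_4), S(k_3,k_4), S(h_1,k_5), S(h_2,k_5), S(k_3,k_5), S(k_4,k_5)) all reduce to 0 modulo the current basis, so we have a Gröbner basis.
Inter-reduce: drop elements whose leading term is divisible by another's, tail-reduce, and make monic.
Reduced Gröbner basis: {a - 13/24b³ - 7/48b² - ⅛b, b⁴ - 45/26b³ + 12/13b² - 6/13b}.

Same reduced basis, so the two generating sets span the same ideal.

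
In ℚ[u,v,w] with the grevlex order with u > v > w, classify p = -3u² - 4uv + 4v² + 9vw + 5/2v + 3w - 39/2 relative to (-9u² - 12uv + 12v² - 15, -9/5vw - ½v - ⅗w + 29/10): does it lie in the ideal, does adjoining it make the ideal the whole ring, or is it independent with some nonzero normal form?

First compute the reduced Gröbner basis of I by Buchberger's algorithm.
f_1 = -9u² - 12uv + 12v² - 15, LT = u².
f_2 = -9/5vw - ½v - ⅗w + 29/10, LT = vw.

The S-polynomials (S(f_1,f_2)) all reduce to 0 modulo the current basis, so we have a Gröbner basis.
Inter-reduce: drop elements whose leading term is divisible by another's, tail-reduce, and make monic.
Reduced Gröbner basis: {u² + 4/3uv - 4/3v² + 5/3, vw + 5/18v + ⅓w - 29/18}.
Label its elements g_1 = u² + 4/3uv - 4/3v² + 5/3, g_2 = vw + 5/18v + ⅓w - 29/18.

Reduce p = -3u² - 4uv + 4v² + 9vw + 5/2v + 3w - 39/2 modulo G:
  leading term u²: subtract (-3)·g_1 from -3u² - 4uv + 4v² + 9vw + 5/2v + 3w - 39/2 → 9vw + 5/2v + 3w - 29/2
  leading term vw: subtract (9)·g_2 from 9vw + 5/2v + 3w - 29/2 → 0
  normal form = 0.
Since the normal form is 0, p ∈ I.

-3u² - 4uv + 4v² + 9vw + 5/2v + 3w - 39/2 lies in I (it reduces to 0).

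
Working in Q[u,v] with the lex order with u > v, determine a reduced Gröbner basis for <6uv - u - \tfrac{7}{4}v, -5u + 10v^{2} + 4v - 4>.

G = {u - 2v^{2} - \tfrac{4}{5}v + \tfrac{4}{5}, v^{3} + \tfrac{7}{30}v^{2} - \tfrac{49}{80}v + \tfrac{1}{15}}

The reduced Gröbner basis is the canonical form of the ideal for this ordering.

f_1 = 6uv - u - \tfrac{7}{4}v, LT = uv.
f_2 = -5u + 10v^{2} + 4v - 4, LT = u.

S(f_1,f_2): lcm = uv. S = -\tfrac{1}{6}u + 2v^{3} + \tfrac{4}{5}v^{2} - \tfrac{131}{120}v.
  leading term u: subtract (\tfrac{1}{30})·f_2 from -\tfrac{1}{6}u + 2v^{3} + \tfrac{4}{5}v^{2} - \tfrac{131}{120}v → 2v^{3} + \tfrac{7}{15}v^{2} - \tfrac{49}{40}v + \tfrac{2}{15}
  leading term v^{3}: no divisor's leading term divides it; move 2v^{3} to the remainder.
  leading term v^{2}: no divisor's leading term divides it; move \tfrac{7}{15}v^{2} to the remainder.
  leading term v: no divisor's leading term divides it; move -\tfrac{49}{40}v to the remainder.
  leading term 1: no divisor's leading term divides it; move \tfrac{2}{15} to the remainder.
  remainder 2v^{3} + \tfrac{7}{15}v^{2} - \tfrac{49}{40}v + \tfrac{2}{15} ≠ 0; add g_3 = 2v^{3} + \tfrac{7}{15}v^{2} - \tfrac{49}{40}v + \tfrac{2}{15} to the basis.

The other S-polynomials (S(f_1,g_3), S(f_2,g_3)) all reduce to 0 modulo the current basis, so we have a Gröbner basis.
Inter-reduce: drop elements whose leading term is divisible by another's, tail-reduce, and make monic.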